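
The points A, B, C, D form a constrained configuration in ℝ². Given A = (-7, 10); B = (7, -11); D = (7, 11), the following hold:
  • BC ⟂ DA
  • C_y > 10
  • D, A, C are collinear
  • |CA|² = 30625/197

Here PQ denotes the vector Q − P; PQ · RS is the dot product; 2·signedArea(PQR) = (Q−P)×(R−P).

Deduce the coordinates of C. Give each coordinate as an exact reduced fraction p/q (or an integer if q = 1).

1. C_x = 1071/197  [D, A, C are collinear ∩ BC ⟂ DA]
2. C_y = 2145/197  [D, A, C are collinear ∩ BC ⟂ DA]
   → C = (1071/197, 2145/197)

C = (1071/197, 2145/197)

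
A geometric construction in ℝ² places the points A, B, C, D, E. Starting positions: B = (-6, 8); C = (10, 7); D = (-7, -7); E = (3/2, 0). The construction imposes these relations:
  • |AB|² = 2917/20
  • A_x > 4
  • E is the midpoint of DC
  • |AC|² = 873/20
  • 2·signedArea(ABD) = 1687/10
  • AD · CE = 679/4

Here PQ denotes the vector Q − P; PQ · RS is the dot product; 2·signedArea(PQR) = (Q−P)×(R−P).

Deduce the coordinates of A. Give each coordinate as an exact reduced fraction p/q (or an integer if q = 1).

1. A_x = 49/10  [2·signedArea(ABD) = 1687/10 ∩ AD · CE = 679/4]
2. A_y = 14/5  [2·signedArea(ABD) = 1687/10 ∩ AD · CE = 679/4]
   → A = (49/10, 14/5)

A = (49/10, 14/5)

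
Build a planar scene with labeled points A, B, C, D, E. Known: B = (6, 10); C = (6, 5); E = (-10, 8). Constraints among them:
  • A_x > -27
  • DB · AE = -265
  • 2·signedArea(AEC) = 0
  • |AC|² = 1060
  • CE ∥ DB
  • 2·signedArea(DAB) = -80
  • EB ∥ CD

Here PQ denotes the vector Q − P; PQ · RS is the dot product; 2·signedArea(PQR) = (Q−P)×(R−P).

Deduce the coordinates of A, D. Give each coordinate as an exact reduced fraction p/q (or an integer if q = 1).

A = (-26, 11)
D = (22, 7)

1. D_x = 22  [CE ∥ DB ∩ EB ∥ CD]
2. D_y = 7  [CE ∥ DB ∩ EB ∥ CD]
   → D = (22, 7)
3. A_x = -26  [2·signedArea(AEC) = 0 ∩ DB · AE = -265]
4. A_y = 11  [2·signedArea(AEC) = 0 ∩ DB · AE = -265]
   → A = (-26, 11)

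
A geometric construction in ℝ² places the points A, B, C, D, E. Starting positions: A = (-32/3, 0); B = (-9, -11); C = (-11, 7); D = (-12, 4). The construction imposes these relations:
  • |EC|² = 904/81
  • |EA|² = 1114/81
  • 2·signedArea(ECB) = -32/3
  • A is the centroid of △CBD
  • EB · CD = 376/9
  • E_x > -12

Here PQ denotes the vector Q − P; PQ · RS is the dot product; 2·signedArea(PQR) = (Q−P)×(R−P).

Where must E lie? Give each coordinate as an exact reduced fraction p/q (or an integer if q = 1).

E = (-101/9, 11/3)

1. E_x = -101/9  [2·signedArea(ECB) = -32/3 ∩ EB · CD = 376/9]
2. E_y = 11/3  [2·signedArea(ECB) = -32/3 ∩ EB · CD = 376/9]
   → E = (-101/9, 11/3)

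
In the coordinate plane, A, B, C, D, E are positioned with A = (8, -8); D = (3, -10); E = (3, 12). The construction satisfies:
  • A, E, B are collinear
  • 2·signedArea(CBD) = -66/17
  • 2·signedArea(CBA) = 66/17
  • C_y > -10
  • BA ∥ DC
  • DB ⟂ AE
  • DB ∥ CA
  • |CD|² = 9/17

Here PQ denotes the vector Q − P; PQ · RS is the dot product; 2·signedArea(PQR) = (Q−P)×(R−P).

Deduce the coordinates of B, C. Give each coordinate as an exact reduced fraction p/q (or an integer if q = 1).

1. B_x = 139/17  [A, E, B are collinear ∩ DB ⟂ AE]
2. B_y = -148/17  [A, E, B are collinear ∩ DB ⟂ AE]
   → B = (139/17, -148/17)
3. C_x = 48/17  [DB ∥ CA ∩ BA ∥ DC]
4. C_y = -158/17  [DB ∥ CA ∩ BA ∥ DC]
   → C = (48/17, -158/17)

B = (139/17, -148/17)
C = (48/17, -158/17)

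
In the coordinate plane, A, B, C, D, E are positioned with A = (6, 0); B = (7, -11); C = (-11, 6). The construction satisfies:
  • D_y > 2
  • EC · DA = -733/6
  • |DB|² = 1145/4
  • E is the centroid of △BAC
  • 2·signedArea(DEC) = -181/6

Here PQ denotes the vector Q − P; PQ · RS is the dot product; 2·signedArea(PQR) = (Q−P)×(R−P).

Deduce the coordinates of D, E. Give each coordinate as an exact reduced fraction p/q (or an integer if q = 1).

D = (-5/2, 3)
E = (2/3, -5/3)

1. E_x = 2/3  [E is the centroid of △BAC]
2. E_y = -5/3  [E is the centroid of △BAC]
   → E = (2/3, -5/3)
3. D_x = -5/2  [2·signedArea(DEC) = -181/6 ∩ EC · DA = -733/6]
4. D_y = 3  [2·signedArea(DEC) = -181/6 ∩ EC · DA = -733/6]
   → D = (-5/2, 3)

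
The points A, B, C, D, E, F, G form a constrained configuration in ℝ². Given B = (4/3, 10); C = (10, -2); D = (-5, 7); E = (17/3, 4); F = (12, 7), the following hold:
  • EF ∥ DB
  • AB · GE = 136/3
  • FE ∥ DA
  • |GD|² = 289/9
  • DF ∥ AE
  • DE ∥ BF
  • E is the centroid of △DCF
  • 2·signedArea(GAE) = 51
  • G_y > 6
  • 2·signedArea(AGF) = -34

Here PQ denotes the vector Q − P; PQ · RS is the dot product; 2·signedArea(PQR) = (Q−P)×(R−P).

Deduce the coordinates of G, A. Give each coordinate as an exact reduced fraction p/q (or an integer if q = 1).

A = (-34/3, 4)
G = (2/3, 7)

1. A_x = -34/3  [DF ∥ AE ∩ FE ∥ DA]
2. A_y = 4  [DF ∥ AE ∩ FE ∥ DA]
   → A = (-34/3, 4)
3. G_x = 2/3  [2·signedArea(GAE) = 51 ∩ 2·signedArea(AGF) = -34]
4. G_y = 7  [2·signedArea(GAE) = 51 ∩ 2·signedArea(AGF) = -34]
   → G = (2/3, 7)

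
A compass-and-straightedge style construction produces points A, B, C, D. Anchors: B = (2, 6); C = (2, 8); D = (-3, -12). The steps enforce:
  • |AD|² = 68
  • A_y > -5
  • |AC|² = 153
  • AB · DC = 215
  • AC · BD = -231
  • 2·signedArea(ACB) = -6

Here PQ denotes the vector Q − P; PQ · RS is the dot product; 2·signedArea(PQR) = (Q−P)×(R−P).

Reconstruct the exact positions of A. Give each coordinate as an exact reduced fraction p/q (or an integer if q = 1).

A = (-1, -4)

1. A_x = -1  [AC · BD = -231 ∩ 2·signedArea(ACB) = -6]
2. A_y = -4  [AC · BD = -231 ∩ 2·signedArea(ACB) = -6]
   → A = (-1, -4)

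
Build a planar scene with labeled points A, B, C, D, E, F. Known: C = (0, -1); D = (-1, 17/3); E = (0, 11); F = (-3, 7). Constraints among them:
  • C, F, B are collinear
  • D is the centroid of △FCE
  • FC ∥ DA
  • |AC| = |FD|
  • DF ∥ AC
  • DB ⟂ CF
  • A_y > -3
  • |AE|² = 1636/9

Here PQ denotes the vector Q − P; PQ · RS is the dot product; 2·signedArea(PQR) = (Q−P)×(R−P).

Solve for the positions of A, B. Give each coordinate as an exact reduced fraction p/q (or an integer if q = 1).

A = (2, -7/3)
B = (-169/73, 1133/219)

1. A_x = 2  [DF ∥ AC ∩ FC ∥ DA]
2. A_y = -7/3  [DF ∥ AC ∩ FC ∥ DA]
   → A = (2, -7/3)
3. B_x = -169/73  [C, F, B are collinear ∩ DB ⟂ CF]
4. B_y = 1133/219  [C, F, B are collinear ∩ DB ⟂ CF]
   → B = (-169/73, 1133/219)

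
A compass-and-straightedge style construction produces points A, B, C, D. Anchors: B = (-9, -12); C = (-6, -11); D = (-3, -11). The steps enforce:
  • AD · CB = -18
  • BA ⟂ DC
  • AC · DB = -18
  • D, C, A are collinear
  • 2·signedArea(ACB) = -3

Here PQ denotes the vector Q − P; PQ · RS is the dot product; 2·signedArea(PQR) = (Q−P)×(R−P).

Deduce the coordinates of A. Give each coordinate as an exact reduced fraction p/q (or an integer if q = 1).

A = (-9, -11)

1. A_x = -9  [D, C, A are collinear ∩ BA ⟂ DC]
2. A_y = -11  [D, C, A are collinear ∩ BA ⟂ DC]
   → A = (-9, -11)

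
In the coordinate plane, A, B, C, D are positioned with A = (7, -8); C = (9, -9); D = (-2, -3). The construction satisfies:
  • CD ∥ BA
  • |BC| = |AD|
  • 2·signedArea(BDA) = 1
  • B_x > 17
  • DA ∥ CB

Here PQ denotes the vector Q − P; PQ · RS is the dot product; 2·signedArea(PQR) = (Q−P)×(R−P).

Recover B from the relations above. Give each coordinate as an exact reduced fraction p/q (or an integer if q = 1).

1. B_x = 18  [CD ∥ BA ∩ DA ∥ CB]
2. B_y = -14  [CD ∥ BA ∩ DA ∥ CB]
   → B = (18, -14)

B = (18, -14)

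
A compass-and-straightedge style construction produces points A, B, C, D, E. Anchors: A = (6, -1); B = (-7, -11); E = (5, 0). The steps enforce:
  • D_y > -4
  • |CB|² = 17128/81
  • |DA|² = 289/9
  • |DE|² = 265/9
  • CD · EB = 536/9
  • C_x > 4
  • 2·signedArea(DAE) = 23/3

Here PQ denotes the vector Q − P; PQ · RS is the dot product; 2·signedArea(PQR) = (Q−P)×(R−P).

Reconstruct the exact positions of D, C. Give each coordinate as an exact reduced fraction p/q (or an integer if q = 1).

1. D_x = 1  [line -1·x + -1·y + -8/3 = 0 ∩ |DE|² = 265/9]
2. D_y = -11/3  [line -1·x + -1·y + -8/3 = 0 ∩ |DE|² = 265/9]
   → D = (1, -11/3)
3. C_x = 13/3  [line 12·x + 11·y + -281/9 = 0 ∩ |CB|² = 17128/81]
4. C_y = -17/9  [line 12·x + 11·y + -281/9 = 0 ∩ |CB|² = 17128/81]
   → C = (13/3, -17/9)

C = (13/3, -17/9)
D = (1, -11/3)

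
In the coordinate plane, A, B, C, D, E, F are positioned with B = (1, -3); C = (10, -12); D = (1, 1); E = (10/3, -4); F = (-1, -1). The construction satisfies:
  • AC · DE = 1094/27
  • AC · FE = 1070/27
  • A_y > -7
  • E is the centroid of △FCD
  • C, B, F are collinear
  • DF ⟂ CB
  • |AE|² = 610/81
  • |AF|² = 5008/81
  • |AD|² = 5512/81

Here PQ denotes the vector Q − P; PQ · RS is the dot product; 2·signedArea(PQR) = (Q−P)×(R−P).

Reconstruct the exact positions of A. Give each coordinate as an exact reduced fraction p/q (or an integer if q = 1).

1. A_x = 43/9  [AC · DE = 1094/27 ∩ AC · FE = 1070/27]
2. A_y = -19/3  [AC · DE = 1094/27 ∩ AC · FE = 1070/27]
   → A = (43/9, -19/3)

A = (43/9, -19/3)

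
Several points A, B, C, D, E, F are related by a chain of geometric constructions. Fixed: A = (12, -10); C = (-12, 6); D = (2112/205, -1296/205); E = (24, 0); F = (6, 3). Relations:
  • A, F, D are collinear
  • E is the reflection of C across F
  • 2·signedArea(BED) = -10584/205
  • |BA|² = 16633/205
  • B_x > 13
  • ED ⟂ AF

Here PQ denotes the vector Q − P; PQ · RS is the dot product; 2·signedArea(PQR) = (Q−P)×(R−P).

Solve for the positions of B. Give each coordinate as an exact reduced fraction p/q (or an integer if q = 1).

B = (2754/205, -227/205)

1. B_x = 2754/205  [line 1296/205·x + -2808/205·y + -4104/41 = 0 ∩ |BA|² = 16633/205]
2. B_y = -227/205  [line 1296/205·x + -2808/205·y + -4104/41 = 0 ∩ |BA|² = 16633/205]
   → B = (2754/205, -227/205)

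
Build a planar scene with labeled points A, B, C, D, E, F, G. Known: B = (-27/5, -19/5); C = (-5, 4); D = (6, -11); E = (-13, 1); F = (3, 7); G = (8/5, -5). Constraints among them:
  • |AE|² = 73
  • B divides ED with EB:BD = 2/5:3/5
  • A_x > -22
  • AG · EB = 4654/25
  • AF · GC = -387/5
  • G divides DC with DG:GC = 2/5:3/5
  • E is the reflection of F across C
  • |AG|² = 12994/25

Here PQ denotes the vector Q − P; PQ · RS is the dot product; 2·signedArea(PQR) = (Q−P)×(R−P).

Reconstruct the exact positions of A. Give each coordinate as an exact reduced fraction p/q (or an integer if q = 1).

A = (-21, -2)

1. A_x = -21  [AG · EB = 4654/25 ∩ AF · GC = -387/5]
2. A_y = -2  [AG · EB = 4654/25 ∩ AF · GC = -387/5]
   → A = (-21, -2)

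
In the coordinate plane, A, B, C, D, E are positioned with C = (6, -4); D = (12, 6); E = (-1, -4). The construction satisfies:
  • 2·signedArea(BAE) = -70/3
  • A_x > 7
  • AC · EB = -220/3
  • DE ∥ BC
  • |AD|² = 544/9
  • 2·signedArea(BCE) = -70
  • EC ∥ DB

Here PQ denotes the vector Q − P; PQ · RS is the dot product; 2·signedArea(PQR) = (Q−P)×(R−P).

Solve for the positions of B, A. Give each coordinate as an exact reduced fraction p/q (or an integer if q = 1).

1. B_x = 19  [DE ∥ BC ∩ EC ∥ DB]
2. B_y = 6  [DE ∥ BC ∩ EC ∥ DB]
   → B = (19, 6)
3. A_x = 8  [AC · EB = -220/3 ∩ 2·signedArea(BAE) = -70/3]
4. A_y = -2/3  [AC · EB = -220/3 ∩ 2·signedArea(BAE) = -70/3]
   → A = (8, -2/3)

A = (8, -2/3)
B = (19, 6)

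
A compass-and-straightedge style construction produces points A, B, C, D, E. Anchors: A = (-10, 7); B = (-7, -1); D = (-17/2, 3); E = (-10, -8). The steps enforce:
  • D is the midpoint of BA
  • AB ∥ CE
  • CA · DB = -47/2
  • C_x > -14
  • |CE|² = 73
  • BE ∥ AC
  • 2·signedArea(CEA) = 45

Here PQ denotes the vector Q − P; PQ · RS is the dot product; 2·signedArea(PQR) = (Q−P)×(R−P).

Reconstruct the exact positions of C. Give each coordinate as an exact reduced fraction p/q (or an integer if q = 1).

1. C_x = -13  [AB ∥ CE ∩ BE ∥ AC]
2. C_y = 0  [AB ∥ CE ∩ BE ∥ AC]
   → C = (-13, 0)

C = (-13, 0)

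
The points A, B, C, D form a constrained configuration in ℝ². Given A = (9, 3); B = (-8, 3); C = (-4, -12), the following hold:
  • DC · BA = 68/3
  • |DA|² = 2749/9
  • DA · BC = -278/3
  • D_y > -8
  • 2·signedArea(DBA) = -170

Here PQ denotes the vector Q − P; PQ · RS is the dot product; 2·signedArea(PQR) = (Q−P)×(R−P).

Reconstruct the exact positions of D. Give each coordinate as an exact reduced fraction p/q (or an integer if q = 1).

D = (-16/3, -7)

1. D_x = -16/3  [2·signedArea(DBA) = -170 ∩ DA · BC = -278/3]
2. D_y = -7  [2·signedArea(DBA) = -170 ∩ DA · BC = -278/3]
   → D = (-16/3, -7)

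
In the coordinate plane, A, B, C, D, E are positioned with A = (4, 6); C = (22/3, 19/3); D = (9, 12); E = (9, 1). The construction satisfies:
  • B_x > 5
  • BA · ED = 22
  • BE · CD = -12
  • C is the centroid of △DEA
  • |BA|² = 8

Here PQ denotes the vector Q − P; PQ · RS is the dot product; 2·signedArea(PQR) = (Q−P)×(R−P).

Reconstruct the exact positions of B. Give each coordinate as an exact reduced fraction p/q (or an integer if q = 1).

1. B_x = 6  [BE · CD = -12 ∩ BA · ED = 22]
2. B_y = 4  [BE · CD = -12 ∩ BA · ED = 22]
   → B = (6, 4)

B = (6, 4)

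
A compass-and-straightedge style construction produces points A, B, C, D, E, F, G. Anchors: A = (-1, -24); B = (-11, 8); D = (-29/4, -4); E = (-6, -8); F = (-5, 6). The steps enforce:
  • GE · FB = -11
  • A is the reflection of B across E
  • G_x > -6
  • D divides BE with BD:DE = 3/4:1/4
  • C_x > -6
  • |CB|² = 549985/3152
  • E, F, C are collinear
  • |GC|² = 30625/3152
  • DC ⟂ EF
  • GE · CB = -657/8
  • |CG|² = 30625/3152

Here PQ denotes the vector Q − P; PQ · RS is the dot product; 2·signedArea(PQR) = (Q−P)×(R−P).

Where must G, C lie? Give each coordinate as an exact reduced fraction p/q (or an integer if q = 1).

C = (-4509/788, -1619/394)
G = (-11/2, -1)

1. C_x = -4509/788  [E, F, C are collinear ∩ DC ⟂ EF]
2. C_y = -1619/394  [E, F, C are collinear ∩ DC ⟂ EF]
   → C = (-4509/788, -1619/394)
3. G_x = -11/2  [GE · CB = -657/8 ∩ GE · FB = -11]
4. G_y = -1  [GE · CB = -657/8 ∩ GE · FB = -11]
   → G = (-11/2, -1)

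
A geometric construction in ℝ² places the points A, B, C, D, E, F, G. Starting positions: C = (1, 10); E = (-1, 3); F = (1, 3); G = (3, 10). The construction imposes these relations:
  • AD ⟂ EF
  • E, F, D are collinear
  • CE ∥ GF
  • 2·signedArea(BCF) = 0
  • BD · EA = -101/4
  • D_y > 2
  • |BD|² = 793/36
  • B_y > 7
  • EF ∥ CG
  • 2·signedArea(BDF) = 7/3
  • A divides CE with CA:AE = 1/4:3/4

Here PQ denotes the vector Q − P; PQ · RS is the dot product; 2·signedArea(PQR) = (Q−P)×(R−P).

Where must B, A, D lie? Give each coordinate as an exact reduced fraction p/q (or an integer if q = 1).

A = (1/2, 33/4)
B = (1, 23/3)
D = (1/2, 3)

1. B_x = 1  [2·signedArea(BCF) = 0]
2. A_x = 1/2  [A divides CE with CA:AE = 1/4:3/4]
3. A_y = 33/4  [A divides CE with CA:AE = 1/4:3/4]
   → A = (1/2, 33/4)
4. D_x = 1/2  [E, F, D are collinear ∩ AD ⟂ EF]
5. D_y = 3  [E, F, D are collinear ∩ AD ⟂ EF]
   → D = (1/2, 3)
6. B_x = 1  [2·signedArea(BCF) = 0 ∩ BD · EA = -101/4]
7. B_y = 23/3  [2·signedArea(BCF) = 0 ∩ BD · EA = -101/4]
   → B = (1, 23/3)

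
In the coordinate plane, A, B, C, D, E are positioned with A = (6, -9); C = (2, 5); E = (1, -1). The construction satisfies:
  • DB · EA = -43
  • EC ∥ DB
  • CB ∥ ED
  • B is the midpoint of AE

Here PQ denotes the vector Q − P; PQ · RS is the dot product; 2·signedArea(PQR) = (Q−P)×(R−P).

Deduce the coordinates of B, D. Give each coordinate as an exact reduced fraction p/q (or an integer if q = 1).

1. B_x = 7/2  [B is the midpoint of AE]
2. B_y = -5  [B is the midpoint of AE]
   → B = (7/2, -5)
3. D_x = 5/2  [EC ∥ DB ∩ CB ∥ ED]
4. D_y = -11  [EC ∥ DB ∩ CB ∥ ED]
   → D = (5/2, -11)

B = (7/2, -5)
D = (5/2, -11)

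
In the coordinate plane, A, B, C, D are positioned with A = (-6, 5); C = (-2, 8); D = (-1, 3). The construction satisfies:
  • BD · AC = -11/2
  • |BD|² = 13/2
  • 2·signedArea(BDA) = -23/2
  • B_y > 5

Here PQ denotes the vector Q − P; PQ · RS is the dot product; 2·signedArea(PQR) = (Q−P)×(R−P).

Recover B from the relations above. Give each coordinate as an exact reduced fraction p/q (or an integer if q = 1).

1. B_x = -3/2  [2·signedArea(BDA) = -23/2 ∩ BD · AC = -11/2]
2. B_y = 11/2  [2·signedArea(BDA) = -23/2 ∩ BD · AC = -11/2]
   → B = (-3/2, 11/2)

B = (-3/2, 11/2)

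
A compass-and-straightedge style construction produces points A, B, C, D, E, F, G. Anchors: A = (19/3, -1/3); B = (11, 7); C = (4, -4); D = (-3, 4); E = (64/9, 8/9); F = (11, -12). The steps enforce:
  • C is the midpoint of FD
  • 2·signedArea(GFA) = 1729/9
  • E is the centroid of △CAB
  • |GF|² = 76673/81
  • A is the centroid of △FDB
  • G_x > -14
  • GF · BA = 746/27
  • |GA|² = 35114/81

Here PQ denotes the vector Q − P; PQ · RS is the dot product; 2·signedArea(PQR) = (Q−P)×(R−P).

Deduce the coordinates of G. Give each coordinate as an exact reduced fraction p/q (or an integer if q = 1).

G = (-118/9, 64/9)

1. G_x = -118/9  [GF · BA = 746/27 ∩ 2·signedArea(GFA) = 1729/9]
2. G_y = 64/9  [GF · BA = 746/27 ∩ 2·signedArea(GFA) = 1729/9]
   → G = (-118/9, 64/9)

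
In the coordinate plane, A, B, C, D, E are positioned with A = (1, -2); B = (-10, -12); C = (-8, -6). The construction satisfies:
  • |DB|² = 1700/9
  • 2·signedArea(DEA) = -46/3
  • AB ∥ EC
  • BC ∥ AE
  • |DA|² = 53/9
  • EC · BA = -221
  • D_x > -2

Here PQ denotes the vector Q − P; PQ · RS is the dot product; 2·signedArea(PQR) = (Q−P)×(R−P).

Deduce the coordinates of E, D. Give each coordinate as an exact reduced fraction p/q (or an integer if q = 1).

1. E_x = 3  [AB ∥ EC ∩ BC ∥ AE]
2. E_y = 4  [AB ∥ EC ∩ BC ∥ AE]
   → E = (3, 4)
3. D_x = -4/3  [line 6·x + -2·y + 16/3 = 0 ∩ |DB|² = 1700/9]
4. D_y = -4/3  [line 6·x + -2·y + 16/3 = 0 ∩ |DB|² = 1700/9]
   → D = (-4/3, -4/3)

D = (-4/3, -4/3)
E = (3, 4)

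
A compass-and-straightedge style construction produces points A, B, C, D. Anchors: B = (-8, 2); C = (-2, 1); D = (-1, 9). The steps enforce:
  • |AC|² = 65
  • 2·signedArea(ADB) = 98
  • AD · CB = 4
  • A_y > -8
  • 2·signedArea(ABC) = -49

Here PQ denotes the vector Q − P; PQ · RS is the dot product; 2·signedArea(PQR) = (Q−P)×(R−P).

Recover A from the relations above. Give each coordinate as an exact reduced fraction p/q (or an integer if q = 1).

A = (-3, -7)

1. A_x = -3  [2·signedArea(ADB) = 98 ∩ 2·signedArea(ABC) = -49]
2. A_y = -7  [2·signedArea(ADB) = 98 ∩ 2·signedArea(ABC) = -49]
   → A = (-3, -7)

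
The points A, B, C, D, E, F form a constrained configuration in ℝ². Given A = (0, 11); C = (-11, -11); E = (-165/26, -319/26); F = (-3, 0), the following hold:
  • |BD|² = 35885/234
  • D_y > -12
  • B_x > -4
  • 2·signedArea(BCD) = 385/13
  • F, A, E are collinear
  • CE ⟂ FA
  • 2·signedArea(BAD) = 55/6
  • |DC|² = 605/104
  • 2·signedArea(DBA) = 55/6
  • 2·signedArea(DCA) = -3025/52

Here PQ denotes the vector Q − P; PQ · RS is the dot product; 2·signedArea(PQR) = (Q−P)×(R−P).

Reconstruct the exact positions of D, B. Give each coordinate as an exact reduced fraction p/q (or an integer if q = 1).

B = (-607/156, -11/52)
D = (-451/52, -605/52)

1. D_x = -451/52  [line -22·x + 11·y + -3267/52 = 0 ∩ |DC|² = 605/104]
2. D_y = -605/52  [line -22·x + 11·y + -3267/52 = 0 ∩ |DC|² = 605/104]
   → D = (-451/52, -605/52)
3. B_x = -607/156  [2·signedArea(DBA) = 55/6 ∩ 2·signedArea(BCD) = 385/13]
4. B_y = -11/52  [2·signedArea(DBA) = 55/6 ∩ 2·signedArea(BCD) = 385/13]
   → B = (-607/156, -11/52)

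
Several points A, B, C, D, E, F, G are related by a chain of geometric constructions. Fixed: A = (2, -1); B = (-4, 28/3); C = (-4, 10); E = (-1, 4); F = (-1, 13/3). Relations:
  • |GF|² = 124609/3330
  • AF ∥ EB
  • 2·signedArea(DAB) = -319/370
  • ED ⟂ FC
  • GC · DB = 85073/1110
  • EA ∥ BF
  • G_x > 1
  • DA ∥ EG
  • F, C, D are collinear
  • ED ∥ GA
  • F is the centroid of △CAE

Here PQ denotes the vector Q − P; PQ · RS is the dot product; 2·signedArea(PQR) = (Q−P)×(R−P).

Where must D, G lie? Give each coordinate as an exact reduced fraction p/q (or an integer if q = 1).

1. D_x = -319/370  [F, C, D are collinear ∩ ED ⟂ FC]
2. D_y = 1507/370  [F, C, D are collinear ∩ ED ⟂ FC]
   → D = (-319/370, 1507/370)
3. G_x = 689/370  [ED ∥ GA ∩ DA ∥ EG]
4. G_y = -397/370  [ED ∥ GA ∩ DA ∥ EG]
   → G = (689/370, -397/370)

D = (-319/370, 1507/370)
G = (689/370, -397/370)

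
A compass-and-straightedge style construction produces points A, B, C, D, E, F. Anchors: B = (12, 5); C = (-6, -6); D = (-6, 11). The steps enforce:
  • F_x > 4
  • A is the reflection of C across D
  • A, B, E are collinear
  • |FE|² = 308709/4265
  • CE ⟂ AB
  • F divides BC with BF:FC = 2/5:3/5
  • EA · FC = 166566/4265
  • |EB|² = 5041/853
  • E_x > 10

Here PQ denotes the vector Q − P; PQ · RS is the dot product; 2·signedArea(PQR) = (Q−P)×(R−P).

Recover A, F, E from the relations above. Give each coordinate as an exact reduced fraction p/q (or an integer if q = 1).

1. A_x = -6  [A is the reflection of C across D]
2. A_y = 28  [A is the reflection of C across D]
   → A = (-6, 28)
3. F_x = 24/5  [F divides BC with BF:FC = 2/5:3/5]
4. F_y = 3/5  [F divides BC with BF:FC = 2/5:3/5]
   → F = (24/5, 3/5)
5. E_x = 8958/853  [A, B, E are collinear ∩ CE ⟂ AB]
6. E_y = 5898/853  [A, B, E are collinear ∩ CE ⟂ AB]
   → E = (8958/853, 5898/853)

A = (-6, 28)
E = (8958/853, 5898/853)
F = (24/5, 3/5)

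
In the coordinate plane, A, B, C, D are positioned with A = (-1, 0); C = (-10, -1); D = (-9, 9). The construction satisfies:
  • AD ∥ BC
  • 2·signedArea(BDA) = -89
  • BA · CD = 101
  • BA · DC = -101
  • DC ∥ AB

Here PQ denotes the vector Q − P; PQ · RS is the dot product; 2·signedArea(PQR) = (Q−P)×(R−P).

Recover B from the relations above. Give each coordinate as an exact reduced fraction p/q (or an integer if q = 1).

B = (-2, -10)

1. B_x = -2  [AD ∥ BC ∩ DC ∥ AB]
2. B_y = -10  [AD ∥ BC ∩ DC ∥ AB]
   → B = (-2, -10)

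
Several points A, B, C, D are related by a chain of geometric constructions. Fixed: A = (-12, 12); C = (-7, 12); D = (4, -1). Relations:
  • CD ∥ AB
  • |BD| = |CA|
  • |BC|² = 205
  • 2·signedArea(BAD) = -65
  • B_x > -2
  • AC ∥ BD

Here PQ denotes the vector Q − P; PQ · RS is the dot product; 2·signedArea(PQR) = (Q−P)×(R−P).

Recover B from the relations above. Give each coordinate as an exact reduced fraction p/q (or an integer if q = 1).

B = (-1, -1)

1. B_x = -1  [AC ∥ BD ∩ CD ∥ AB]
2. B_y = -1  [AC ∥ BD ∩ CD ∥ AB]
   → B = (-1, -1)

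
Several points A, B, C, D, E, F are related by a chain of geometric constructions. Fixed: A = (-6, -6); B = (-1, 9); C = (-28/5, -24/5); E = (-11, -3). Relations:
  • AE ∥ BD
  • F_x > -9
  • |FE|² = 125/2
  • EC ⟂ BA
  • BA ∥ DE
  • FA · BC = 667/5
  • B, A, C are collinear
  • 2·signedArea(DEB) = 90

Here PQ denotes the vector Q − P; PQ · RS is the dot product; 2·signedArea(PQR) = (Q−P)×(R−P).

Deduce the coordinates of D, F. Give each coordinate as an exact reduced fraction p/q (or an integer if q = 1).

D = (-6, 12)
F = (-17/2, 9/2)

1. D_x = -6  [BA ∥ DE ∩ AE ∥ BD]
2. D_y = 12  [BA ∥ DE ∩ AE ∥ BD]
   → D = (-6, 12)
3. F_x = -17/2  [line 23/5·x + 69/5·y + -23 = 0 ∩ |FE|² = 125/2]
4. F_y = 9/2  [line 23/5·x + 69/5·y + -23 = 0 ∩ |FE|² = 125/2]
   → F = (-17/2, 9/2)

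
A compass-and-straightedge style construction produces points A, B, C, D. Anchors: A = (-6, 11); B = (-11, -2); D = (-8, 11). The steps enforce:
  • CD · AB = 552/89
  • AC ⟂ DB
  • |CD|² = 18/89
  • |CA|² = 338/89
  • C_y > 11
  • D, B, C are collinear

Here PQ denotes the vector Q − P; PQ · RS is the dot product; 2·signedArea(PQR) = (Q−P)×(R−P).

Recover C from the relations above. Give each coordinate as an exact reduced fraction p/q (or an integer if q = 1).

C = (-703/89, 1018/89)

1. C_x = -703/89  [D, B, C are collinear ∩ AC ⟂ DB]
2. C_y = 1018/89  [D, B, C are collinear ∩ AC ⟂ DB]
   → C = (-703/89, 1018/89)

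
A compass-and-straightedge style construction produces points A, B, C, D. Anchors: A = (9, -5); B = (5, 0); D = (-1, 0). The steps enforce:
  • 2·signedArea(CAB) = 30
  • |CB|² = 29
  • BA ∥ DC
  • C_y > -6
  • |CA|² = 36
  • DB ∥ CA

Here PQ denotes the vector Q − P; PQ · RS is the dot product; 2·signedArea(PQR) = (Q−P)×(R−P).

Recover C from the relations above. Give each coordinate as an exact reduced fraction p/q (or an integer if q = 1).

1. C_x = 3  [DB ∥ CA ∩ BA ∥ DC]
2. C_y = -5  [DB ∥ CA ∩ BA ∥ DC]
   → C = (3, -5)

C = (3, -5)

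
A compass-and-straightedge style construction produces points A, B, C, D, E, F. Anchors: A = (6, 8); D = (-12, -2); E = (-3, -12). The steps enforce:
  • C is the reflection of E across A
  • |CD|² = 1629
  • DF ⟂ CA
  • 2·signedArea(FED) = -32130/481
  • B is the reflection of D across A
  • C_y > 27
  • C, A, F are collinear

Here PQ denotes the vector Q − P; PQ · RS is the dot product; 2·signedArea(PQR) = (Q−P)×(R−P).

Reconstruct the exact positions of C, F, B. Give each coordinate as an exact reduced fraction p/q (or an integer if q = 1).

B = (24, 18)
C = (15, 28)
F = (-372/481, -3392/481)

1. C_x = 15  [C is the reflection of E across A]
2. C_y = 28  [C is the reflection of E across A]
   → C = (15, 28)
3. F_x = -372/481  [C, A, F are collinear ∩ DF ⟂ CA]
4. F_y = -3392/481  [C, A, F are collinear ∩ DF ⟂ CA]
   → F = (-372/481, -3392/481)
5. B_x = 24  [B is the reflection of D across A]
6. B_y = 18  [B is the reflection of D across A]
   → B = (24, 18)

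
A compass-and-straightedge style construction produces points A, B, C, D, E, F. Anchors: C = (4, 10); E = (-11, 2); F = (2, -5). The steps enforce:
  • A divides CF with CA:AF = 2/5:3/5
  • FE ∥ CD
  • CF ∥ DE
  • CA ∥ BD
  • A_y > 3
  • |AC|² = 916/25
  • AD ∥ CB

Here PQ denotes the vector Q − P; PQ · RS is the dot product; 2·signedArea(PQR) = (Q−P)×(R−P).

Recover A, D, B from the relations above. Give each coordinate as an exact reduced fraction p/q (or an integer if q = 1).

1. A_x = 16/5  [A divides CF with CA:AF = 2/5:3/5]
2. A_y = 4  [A divides CF with CA:AF = 2/5:3/5]
   → A = (16/5, 4)
3. D_x = -9  [CF ∥ DE ∩ FE ∥ CD]
4. D_y = 17  [CF ∥ DE ∩ FE ∥ CD]
   → D = (-9, 17)
5. B_x = -41/5  [CA ∥ BD ∩ AD ∥ CB]
6. B_y = 23  [CA ∥ BD ∩ AD ∥ CB]
   → B = (-41/5, 23)

A = (16/5, 4)
B = (-41/5, 23)
D = (-9, 17)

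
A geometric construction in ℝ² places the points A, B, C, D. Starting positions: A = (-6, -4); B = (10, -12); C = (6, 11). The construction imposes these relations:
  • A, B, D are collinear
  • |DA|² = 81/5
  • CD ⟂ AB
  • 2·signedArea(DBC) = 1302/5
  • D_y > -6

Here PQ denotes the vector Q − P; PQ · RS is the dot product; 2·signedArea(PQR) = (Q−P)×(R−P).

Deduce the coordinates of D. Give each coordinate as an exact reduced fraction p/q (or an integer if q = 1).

D = (-12/5, -29/5)

1. D_x = -12/5  [A, B, D are collinear ∩ CD ⟂ AB]
2. D_y = -29/5  [A, B, D are collinear ∩ CD ⟂ AB]
   → D = (-12/5, -29/5)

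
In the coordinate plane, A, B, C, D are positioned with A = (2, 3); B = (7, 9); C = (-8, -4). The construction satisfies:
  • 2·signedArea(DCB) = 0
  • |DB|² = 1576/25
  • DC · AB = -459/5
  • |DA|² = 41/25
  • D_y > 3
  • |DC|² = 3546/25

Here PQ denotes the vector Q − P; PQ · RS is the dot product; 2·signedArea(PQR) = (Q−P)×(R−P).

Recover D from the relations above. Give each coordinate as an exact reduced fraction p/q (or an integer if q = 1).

D = (1, 19/5)

1. D_x = 1  [2·signedArea(DCB) = 0 ∩ DC · AB = -459/5]
2. D_y = 19/5  [2·signedArea(DCB) = 0 ∩ DC · AB = -459/5]
   → D = (1, 19/5)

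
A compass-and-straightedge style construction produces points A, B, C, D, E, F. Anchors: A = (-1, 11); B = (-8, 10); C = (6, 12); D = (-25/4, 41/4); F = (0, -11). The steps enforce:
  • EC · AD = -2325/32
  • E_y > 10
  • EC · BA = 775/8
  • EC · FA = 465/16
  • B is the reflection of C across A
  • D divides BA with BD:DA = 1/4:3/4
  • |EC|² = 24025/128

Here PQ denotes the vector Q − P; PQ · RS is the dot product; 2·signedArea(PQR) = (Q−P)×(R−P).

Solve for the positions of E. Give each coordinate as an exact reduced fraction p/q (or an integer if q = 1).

1. E_x = -121/16  [EC · FA = 465/16 ∩ EC · AD = -2325/32]
2. E_y = 161/16  [EC · FA = 465/16 ∩ EC · AD = -2325/32]
   → E = (-121/16, 161/16)

E = (-121/16, 161/16)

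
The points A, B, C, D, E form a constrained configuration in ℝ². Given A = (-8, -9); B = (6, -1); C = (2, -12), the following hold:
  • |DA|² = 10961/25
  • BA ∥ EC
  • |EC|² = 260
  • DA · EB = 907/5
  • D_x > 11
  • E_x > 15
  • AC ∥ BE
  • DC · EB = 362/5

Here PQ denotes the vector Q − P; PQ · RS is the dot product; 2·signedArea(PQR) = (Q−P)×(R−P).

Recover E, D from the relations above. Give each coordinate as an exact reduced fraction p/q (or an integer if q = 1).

D = (12, -14/5)
E = (16, -4)

1. E_x = 16  [BA ∥ EC ∩ AC ∥ BE]
2. E_y = -4  [BA ∥ EC ∩ AC ∥ BE]
   → E = (16, -4)
3. D_x = 12  [line 10·x + -3·y + -642/5 = 0 ∩ |DA|² = 10961/25]
4. D_y = -14/5  [line 10·x + -3·y + -642/5 = 0 ∩ |DA|² = 10961/25]
   → D = (12, -14/5)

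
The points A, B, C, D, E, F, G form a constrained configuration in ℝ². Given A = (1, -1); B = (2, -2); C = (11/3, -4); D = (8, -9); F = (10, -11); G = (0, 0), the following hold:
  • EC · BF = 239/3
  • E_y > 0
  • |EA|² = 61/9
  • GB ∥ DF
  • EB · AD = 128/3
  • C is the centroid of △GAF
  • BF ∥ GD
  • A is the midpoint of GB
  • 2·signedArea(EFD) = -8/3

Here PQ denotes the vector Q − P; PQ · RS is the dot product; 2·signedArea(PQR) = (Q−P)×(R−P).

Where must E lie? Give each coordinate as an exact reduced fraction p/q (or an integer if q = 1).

1. E_x = -2/3  [2·signedArea(EFD) = -8/3 ∩ EB · AD = 128/3]
2. E_y = 1  [2·signedArea(EFD) = -8/3 ∩ EB · AD = 128/3]
   → E = (-2/3, 1)

E = (-2/3, 1)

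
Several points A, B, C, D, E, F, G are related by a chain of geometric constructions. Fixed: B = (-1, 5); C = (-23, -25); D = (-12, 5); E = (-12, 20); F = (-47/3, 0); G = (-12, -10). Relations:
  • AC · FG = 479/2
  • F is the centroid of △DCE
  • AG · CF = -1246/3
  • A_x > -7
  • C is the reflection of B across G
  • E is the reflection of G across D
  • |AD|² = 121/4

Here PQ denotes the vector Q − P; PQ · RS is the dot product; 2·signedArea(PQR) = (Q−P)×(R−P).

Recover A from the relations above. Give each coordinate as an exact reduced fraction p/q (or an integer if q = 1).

A = (-13/2, 5)

1. A_x = -13/2  [AC · FG = 479/2 ∩ AG · CF = -1246/3]
2. A_y = 5  [AC · FG = 479/2 ∩ AG · CF = -1246/3]
   → A = (-13/2, 5)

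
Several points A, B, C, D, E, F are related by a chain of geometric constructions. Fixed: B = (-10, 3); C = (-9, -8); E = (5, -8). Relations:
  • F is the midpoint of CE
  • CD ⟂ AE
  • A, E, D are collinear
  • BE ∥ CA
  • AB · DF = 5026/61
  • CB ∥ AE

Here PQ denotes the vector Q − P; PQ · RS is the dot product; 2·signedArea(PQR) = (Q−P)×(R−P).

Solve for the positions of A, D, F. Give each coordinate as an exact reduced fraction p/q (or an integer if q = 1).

1. A_x = 6  [CB ∥ AE ∩ BE ∥ CA]
2. A_y = -19  [CB ∥ AE ∩ BE ∥ CA]
   → A = (6, -19)
3. D_x = 298/61  [A, E, D are collinear ∩ CD ⟂ AE]
4. D_y = -411/61  [A, E, D are collinear ∩ CD ⟂ AE]
   → D = (298/61, -411/61)
5. F_x = -2  [F is the midpoint of CE]
6. F_y = -8  [F is the midpoint of CE]
   → F = (-2, -8)

A = (6, -19)
D = (298/61, -411/61)
F = (-2, -8)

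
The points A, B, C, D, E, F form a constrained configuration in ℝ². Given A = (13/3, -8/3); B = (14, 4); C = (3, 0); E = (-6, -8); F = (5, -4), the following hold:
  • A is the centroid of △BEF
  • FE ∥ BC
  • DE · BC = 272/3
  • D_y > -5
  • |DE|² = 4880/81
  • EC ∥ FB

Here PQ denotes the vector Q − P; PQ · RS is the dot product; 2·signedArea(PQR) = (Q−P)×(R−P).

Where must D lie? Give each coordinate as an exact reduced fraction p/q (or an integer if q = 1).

D = (10/9, -44/9)

1. D_x = 10/9  [line 11·x + 4·y + 22/3 = 0 ∩ |DE|² = 4880/81]
2. D_y = -44/9  [line 11·x + 4·y + 22/3 = 0 ∩ |DE|² = 4880/81]
   → D = (10/9, -44/9)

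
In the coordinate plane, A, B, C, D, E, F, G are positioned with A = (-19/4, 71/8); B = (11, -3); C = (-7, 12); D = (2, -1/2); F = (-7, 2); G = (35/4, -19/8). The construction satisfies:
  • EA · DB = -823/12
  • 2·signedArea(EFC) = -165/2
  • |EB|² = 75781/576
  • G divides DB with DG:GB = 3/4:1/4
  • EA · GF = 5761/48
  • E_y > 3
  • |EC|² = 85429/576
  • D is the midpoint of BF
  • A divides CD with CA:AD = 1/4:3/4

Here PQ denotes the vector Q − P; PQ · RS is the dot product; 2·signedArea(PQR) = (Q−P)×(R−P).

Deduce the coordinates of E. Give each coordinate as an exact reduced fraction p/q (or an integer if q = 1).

E = (5/4, 73/24)

1. E_x = 5/4  [EA · DB = -823/12 ∩ 2·signedArea(EFC) = -165/2]
2. E_y = 73/24  [EA · DB = -823/12 ∩ 2·signedArea(EFC) = -165/2]
   → E = (5/4, 73/24)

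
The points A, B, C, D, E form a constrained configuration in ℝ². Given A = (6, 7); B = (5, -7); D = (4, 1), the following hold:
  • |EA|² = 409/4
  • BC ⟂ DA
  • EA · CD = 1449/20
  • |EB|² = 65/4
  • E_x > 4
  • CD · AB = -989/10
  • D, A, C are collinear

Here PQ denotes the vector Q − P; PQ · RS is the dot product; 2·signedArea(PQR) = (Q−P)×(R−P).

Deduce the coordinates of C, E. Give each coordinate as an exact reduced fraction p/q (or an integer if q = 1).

1. C_x = 17/10  [D, A, C are collinear ∩ BC ⟂ DA]
2. C_y = -59/10  [D, A, C are collinear ∩ BC ⟂ DA]
   → C = (17/10, -59/10)
3. E_x = 9/2  [line -23/10·x + -69/10·y + -207/20 = 0 ∩ |EA|² = 409/4]
4. E_y = -3  [line -23/10·x + -69/10·y + -207/20 = 0 ∩ |EA|² = 409/4]
   → E = (9/2, -3)

C = (17/10, -59/10)
E = (9/2, -3)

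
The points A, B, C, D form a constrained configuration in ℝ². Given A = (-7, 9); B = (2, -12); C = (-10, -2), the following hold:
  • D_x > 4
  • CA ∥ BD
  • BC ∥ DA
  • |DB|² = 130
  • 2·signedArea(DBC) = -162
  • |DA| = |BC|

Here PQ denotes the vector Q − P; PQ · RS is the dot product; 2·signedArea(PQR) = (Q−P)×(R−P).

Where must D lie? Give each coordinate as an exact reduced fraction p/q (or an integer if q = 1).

D = (5, -1)

1. D_x = 5  [BC ∥ DA ∩ CA ∥ BD]
2. D_y = -1  [BC ∥ DA ∩ CA ∥ BD]
   → D = (5, -1)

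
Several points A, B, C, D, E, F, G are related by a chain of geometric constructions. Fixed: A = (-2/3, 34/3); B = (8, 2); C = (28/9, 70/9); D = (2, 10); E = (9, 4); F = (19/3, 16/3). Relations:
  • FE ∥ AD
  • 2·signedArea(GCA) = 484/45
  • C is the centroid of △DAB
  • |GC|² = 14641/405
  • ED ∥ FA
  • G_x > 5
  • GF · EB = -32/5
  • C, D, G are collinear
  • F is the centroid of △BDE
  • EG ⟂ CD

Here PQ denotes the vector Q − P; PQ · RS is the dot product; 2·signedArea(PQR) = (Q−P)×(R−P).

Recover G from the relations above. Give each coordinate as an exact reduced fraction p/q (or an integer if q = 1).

G = (29/5, 12/5)

1. G_x = 29/5  [C, D, G are collinear ∩ EG ⟂ CD]
2. G_y = 12/5  [C, D, G are collinear ∩ EG ⟂ CD]
   → G = (29/5, 12/5)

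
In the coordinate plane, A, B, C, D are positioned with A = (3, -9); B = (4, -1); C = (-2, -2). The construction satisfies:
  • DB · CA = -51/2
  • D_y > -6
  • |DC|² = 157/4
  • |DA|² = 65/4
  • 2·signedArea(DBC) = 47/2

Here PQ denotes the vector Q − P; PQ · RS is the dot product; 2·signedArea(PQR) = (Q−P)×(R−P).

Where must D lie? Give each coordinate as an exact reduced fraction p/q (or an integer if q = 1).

1. D_x = 7/2  [DB · CA = -51/2 ∩ 2·signedArea(DBC) = 47/2]
2. D_y = -5  [DB · CA = -51/2 ∩ 2·signedArea(DBC) = 47/2]
   → D = (7/2, -5)

D = (7/2, -5)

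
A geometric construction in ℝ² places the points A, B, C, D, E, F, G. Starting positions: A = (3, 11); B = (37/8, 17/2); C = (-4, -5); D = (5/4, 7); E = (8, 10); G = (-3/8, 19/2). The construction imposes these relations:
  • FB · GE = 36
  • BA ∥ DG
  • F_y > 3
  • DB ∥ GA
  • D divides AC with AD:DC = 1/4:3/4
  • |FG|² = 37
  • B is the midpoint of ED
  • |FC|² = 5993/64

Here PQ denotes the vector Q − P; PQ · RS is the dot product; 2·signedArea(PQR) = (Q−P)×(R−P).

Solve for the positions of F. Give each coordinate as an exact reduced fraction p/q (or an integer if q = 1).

1. F_x = 5/8  [line -67/8·x + -1/2·y + 447/64 = 0 ∩ |FC|² = 5993/64]
2. F_y = 7/2  [line -67/8·x + -1/2·y + 447/64 = 0 ∩ |FC|² = 5993/64]
   → F = (5/8, 7/2)

F = (5/8, 7/2)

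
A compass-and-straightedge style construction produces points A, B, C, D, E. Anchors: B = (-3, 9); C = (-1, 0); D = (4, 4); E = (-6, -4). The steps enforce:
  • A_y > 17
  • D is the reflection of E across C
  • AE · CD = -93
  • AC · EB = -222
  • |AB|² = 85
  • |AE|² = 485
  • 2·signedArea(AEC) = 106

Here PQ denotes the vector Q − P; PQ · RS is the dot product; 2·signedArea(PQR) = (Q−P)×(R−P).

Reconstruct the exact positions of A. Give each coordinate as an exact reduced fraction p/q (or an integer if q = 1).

1. A_x = -5  [2·signedArea(AEC) = 106 ∩ AC · EB = -222]
2. A_y = 18  [2·signedArea(AEC) = 106 ∩ AC · EB = -222]
   → A = (-5, 18)

A = (-5, 18)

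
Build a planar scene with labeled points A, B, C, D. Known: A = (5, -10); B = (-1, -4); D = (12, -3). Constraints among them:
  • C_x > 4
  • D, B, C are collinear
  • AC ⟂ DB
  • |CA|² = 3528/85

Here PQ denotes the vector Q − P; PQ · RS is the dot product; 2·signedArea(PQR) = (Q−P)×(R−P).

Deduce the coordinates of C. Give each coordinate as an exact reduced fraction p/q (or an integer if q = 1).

1. C_x = 383/85  [D, B, C are collinear ∩ AC ⟂ DB]
2. C_y = -304/85  [D, B, C are collinear ∩ AC ⟂ DB]
   → C = (383/85, -304/85)

C = (383/85, -304/85)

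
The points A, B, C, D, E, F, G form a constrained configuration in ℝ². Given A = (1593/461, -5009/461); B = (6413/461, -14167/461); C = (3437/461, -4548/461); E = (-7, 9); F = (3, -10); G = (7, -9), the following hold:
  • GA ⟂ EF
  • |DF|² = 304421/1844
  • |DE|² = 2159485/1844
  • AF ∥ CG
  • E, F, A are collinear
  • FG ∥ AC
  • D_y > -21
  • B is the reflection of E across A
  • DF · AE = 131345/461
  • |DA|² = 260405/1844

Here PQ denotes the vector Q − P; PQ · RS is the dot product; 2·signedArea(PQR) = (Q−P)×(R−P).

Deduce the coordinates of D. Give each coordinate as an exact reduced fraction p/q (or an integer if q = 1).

1. D_x = 4925/461  [line 4820/461·x + -9158/461·y + -237385/461 = 0 ∩ |DF|² = 304421/1844]
2. D_y = -18715/922  [line 4820/461·x + -9158/461·y + -237385/461 = 0 ∩ |DF|² = 304421/1844]
   → D = (4925/461, -18715/922)

D = (4925/461, -18715/922)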